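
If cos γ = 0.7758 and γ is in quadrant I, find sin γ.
sin γ = 0.631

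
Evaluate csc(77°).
csc(77°) = 1.026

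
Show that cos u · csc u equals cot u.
LHS = cos u · (1/sin u) = cos u/sin u = cot u = RHS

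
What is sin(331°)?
sin(331°) = -0.4848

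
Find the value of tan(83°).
tan(83°) = 8.144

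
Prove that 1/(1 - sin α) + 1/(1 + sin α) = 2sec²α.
LHS = [(1 + sin α) + (1 - sin α)] / [(1 - sin α)(1 + sin α)] = 2/(1 - sin²α) = 2/cos²α = 2sec²α = RHS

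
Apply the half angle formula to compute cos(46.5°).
cos(46.5°) = √((1 + cos 93°)/2) = 0.6884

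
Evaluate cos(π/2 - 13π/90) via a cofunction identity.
cos(π/2 - 13π/90) = sin(13π/90) = 0.4384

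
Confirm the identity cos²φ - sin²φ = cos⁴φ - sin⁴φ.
RHS = (cos²φ - sin²φ)(cos²φ + sin²φ) = (cos²φ - sin²φ) · 1 = cos²φ - sin²φ = LHS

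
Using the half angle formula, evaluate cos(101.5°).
cos(101.5°) = -√((1 + cos 203°)/2) = -0.1994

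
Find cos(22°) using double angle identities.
cos(22°) = cos²11° - sin²11° = 0.9272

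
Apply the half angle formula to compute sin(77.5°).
sin(77.5°) = √((1 - cos 155°)/2) = 0.9763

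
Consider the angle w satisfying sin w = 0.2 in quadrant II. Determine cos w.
cos w = ±√(1 - sin²w) = -0.9798 (negative in QII)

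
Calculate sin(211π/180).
sin(211π/180) = -0.515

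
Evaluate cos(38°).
cos(38°) = 0.788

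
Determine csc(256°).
csc(256°) = -1.031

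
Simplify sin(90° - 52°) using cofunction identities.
sin(90° - 52°) = cos(52°)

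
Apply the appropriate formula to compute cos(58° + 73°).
cos(58° + 73°) = cos 58° cos 73° - sin 58° sin 73° = -0.6561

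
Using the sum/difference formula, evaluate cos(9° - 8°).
cos(9° - 8°) = cos 9° cos 8° + sin 9° sin 8° = 0.9998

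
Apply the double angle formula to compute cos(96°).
cos(96°) = cos²48° - sin²48° = -0.1045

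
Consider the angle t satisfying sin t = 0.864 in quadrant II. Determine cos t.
cos t = ±√(1 - sin²t) = -0.5035 (negative in QII)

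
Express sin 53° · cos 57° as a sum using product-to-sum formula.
sin 53° cos 57° = (1/2)[sin(53°+57°) + sin(53°-57°)]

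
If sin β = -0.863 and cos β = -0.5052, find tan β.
tan β = sin β / cos β = 1.708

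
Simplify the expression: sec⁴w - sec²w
sec⁴w - sec²w = tan⁴w + tan²w (using Pythagorean)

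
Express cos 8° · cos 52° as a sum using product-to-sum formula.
cos 8° cos 52° = (1/2)[cos(8°-52°) + cos(8°+52°)]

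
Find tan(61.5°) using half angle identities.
tan(61.5°) = sin 123° / (1 + cos 123°) = 1.842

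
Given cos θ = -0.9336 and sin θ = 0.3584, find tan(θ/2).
tan(θ/2) = sin θ / (1 + cos θ) = 5.398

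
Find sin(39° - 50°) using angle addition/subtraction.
sin(39° - 50°) = sin 39° cos 50° - cos 39° sin 50° = -0.1908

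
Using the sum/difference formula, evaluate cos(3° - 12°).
cos(3° - 12°) = cos 3° cos 12° + sin 3° sin 12° = 0.9877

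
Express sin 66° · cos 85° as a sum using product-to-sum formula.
sin 66° cos 85° = (1/2)[sin(66°+85°) + sin(66°-85°)]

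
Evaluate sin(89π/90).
sin(89π/90) = 0.0349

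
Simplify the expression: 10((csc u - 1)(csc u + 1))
10((csc u - 1)(csc u + 1)) = 10(cot²u) (using Diff. of squares)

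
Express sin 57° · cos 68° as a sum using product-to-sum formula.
sin 57° cos 68° = (1/2)[sin(57°+68°) + sin(57°-68°)]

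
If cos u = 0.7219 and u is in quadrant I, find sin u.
sin u = 0.692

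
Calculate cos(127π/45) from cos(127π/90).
cos(127π/45) = cos²127π/90 - sin²127π/90 = -0.848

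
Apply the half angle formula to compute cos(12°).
cos(12°) = √((1 + cos 24°)/2) = 0.9781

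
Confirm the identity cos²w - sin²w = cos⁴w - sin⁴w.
RHS = (cos²w - sin²w)(cos²w + sin²w) = (cos²w - sin²w) · 1 = cos²w - sin²w = LHS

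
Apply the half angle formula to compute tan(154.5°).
tan(154.5°) = sin 309° / (1 + cos 309°) = -0.477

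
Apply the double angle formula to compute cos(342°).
cos(342°) = cos²171° - sin²171° = 0.9511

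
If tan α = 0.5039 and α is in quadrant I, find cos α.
cos α = 0.893 (using tan²α + 1 = sec²α)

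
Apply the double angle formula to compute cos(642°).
cos(642°) = cos²321° - sin²321° = 0.2079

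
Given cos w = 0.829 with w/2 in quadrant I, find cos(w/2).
cos(w/2) = ±√((1 + cos w)/2); positive since w/2 ∈ QI, so cos(w/2) = 0.9563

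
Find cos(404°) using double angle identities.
cos(404°) = cos²202° - sin²202° = 0.7193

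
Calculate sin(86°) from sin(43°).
sin(86°) = 2 sin 43° cos 43° = 0.9976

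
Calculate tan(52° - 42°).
tan(52° - 42°) = (tan 52° - tan 42°)/(1 + tan 52° tan 42°) = 0.1763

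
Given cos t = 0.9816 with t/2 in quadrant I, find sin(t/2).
sin(t/2) = ±√((1 - cos t)/2); positive since t/2 ∈ QI, so sin(t/2) = 0.09592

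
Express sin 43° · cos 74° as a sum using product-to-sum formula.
sin 43° cos 74° = (1/2)[sin(43°+74°) + sin(43°-74°)]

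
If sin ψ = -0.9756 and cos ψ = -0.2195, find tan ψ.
tan ψ = sin ψ / cos ψ = 4.445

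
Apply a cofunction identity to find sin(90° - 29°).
sin(90° - 29°) = cos(29°) = 0.8746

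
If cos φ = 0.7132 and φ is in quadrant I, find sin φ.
sin φ = 0.701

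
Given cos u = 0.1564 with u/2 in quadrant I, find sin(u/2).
sin(u/2) = ±√((1 - cos u)/2); positive since u/2 ∈ QI, so sin(u/2) = 0.6495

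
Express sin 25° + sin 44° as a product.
sin 25° + sin 44° = 2 sin(34.5°) cos(-9.5°)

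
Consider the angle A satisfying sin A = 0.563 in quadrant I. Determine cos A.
cos A = √(1 - sin²A) = 0.8265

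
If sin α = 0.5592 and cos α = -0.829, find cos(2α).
cos(2α) = cos²α - sin²α = 0.3745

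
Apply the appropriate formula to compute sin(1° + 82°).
sin(1° + 82°) = sin 1° cos 82° + cos 1° sin 82° = 0.9925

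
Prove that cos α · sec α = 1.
LHS = cos α · (1/cos α) = 1 = RHS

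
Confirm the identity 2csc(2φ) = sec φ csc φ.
LHS = 2/sin(2φ) = 2/(2 sin φ cos φ) = 1/(sin φ cos φ) = (1/cos φ)(1/sin φ) = sec φ csc φ = RHS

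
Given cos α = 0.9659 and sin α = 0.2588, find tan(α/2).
tan(α/2) = sin α / (1 + cos α) = 0.1316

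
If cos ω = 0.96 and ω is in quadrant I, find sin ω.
sin ω = 0.28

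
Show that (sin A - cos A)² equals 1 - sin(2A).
LHS = sin²A - 2 sin A cos A + cos²A = (sin²A + cos²A) - 2 sin A cos A = 1 - sin(2A) = RHS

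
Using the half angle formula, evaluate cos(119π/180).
cos(119π/180) = -√((1 + cos 119π/90)/2) = -0.4848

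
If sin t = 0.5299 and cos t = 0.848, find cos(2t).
cos(2t) = cos²t - sin²t = 0.4383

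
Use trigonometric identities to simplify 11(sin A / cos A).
11(sin A / cos A) = 11(tan A) (using Quotient identity)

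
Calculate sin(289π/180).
sin(289π/180) = -0.9455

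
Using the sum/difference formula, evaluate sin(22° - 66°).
sin(22° - 66°) = sin 22° cos 66° - cos 22° sin 66° = -0.6947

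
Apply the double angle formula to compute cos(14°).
cos(14°) = cos²7° - sin²7° = 0.9703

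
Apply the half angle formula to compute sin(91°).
sin(91°) = √((1 - cos 182°)/2) = 0.9998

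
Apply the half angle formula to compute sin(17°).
sin(17°) = √((1 - cos 34°)/2) = 0.2924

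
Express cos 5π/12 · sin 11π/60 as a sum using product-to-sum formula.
cos 5π/12 sin 11π/60 = (1/2)[sin(5π/12+11π/60) - sin(5π/12-11π/60)]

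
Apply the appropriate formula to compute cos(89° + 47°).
cos(89° + 47°) = cos 89° cos 47° - sin 89° sin 47° = -0.7193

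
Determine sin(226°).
sin(226°) = -0.7193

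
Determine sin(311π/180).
sin(311π/180) = -0.7547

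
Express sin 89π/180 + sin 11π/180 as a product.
sin 89π/180 + sin 11π/180 = 2 sin(5π/18) cos(13π/60)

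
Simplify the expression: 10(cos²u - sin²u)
10(cos²u - sin²u) = 10(cos(2u)) (using Double angle)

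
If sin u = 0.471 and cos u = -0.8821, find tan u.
tan u = sin u / cos u = -0.534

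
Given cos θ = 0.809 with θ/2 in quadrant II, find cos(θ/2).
cos(θ/2) = ±√((1 + cos θ)/2); negative since θ/2 ∈ QII, so cos(θ/2) = -0.9511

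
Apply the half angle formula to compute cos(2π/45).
cos(2π/45) = √((1 + cos 4π/45)/2) = 0.9903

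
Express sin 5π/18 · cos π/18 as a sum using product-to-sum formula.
sin 5π/18 cos π/18 = (1/2)[sin(5π/18+π/18) + sin(5π/18-π/18)]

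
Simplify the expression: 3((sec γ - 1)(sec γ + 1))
3((sec γ - 1)(sec γ + 1)) = 3(tan²γ) (using Diff. of squares)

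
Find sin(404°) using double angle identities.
sin(404°) = 2 sin 202° cos 202° = 0.6947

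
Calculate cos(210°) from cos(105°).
cos(210°) = cos²105° - sin²105° = -√3/2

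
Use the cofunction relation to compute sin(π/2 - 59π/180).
sin(π/2 - 59π/180) = cos(59π/180) = 0.515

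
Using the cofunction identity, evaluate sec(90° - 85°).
sec(90° - 85°) = csc(85°) = 1.004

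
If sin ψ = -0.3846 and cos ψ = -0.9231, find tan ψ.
tan ψ = sin ψ / cos ψ = 0.4166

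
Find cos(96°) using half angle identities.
cos(96°) = -√((1 + cos 192°)/2) = -0.1045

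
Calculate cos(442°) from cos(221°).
cos(442°) = cos²221° - sin²221° = 0.1392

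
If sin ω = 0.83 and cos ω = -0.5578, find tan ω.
tan ω = sin ω / cos ω = -1.488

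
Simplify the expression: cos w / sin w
cos w / sin w = cot w (using Quotient identity)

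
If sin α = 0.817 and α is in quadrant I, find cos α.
cos α = 0.5766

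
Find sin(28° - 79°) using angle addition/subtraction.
sin(28° - 79°) = sin 28° cos 79° - cos 28° sin 79° = -0.7771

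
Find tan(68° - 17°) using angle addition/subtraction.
tan(68° - 17°) = (tan 68° - tan 17°)/(1 + tan 68° tan 17°) = 1.235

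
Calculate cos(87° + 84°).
cos(87° + 84°) = cos 87° cos 84° - sin 87° sin 84° = -0.9877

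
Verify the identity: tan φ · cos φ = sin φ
LHS = (sin φ/cos φ) · cos φ = sin φ = RHS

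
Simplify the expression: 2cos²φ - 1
2cos²φ - 1 = cos(2φ) (using Double angle)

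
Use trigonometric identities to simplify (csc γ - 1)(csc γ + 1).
(csc γ - 1)(csc γ + 1) = cot²γ (using Diff. of squares)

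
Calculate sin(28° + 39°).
sin(28° + 39°) = sin 28° cos 39° + cos 28° sin 39° = 0.9205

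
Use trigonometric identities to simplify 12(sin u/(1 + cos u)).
12(sin u/(1 + cos u)) = 12(tan(u/2)) (using Half angle)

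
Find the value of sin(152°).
sin(152°) = 0.4695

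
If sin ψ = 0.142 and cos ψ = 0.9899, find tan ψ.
tan ψ = sin ψ / cos ψ = 0.1434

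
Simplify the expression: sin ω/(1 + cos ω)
sin ω/(1 + cos ω) = tan(ω/2) (using Half angle)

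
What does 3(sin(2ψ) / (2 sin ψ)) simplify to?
3(sin(2ψ) / (2 sin ψ)) = 3(cos ψ) (using Double angle)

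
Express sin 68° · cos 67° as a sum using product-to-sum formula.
sin 68° cos 67° = (1/2)[sin(68°+67°) + sin(68°-67°)]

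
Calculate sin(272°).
sin(272°) = -0.9994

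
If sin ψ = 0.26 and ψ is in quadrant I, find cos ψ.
cos ψ = 0.9656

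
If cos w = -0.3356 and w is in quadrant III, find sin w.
sin w = -0.942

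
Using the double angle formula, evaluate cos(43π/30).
cos(43π/30) = cos²43π/60 - sin²43π/60 = -0.2079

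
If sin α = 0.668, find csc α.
csc α = 1/sin α = 1.497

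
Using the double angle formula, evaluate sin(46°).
sin(46°) = 2 sin 23° cos 23° = 0.7193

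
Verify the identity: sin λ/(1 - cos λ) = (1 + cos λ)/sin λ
LHS = sin λ(1 + cos λ) / ((1 - cos λ)(1 + cos λ)) = sin λ(1 + cos λ) / (1 - cos²λ) = sin λ(1 + cos λ) / sin²λ = (1 + cos λ)/sin λ = RHS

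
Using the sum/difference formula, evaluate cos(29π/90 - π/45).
cos(29π/90 - π/45) = cos 29π/90 cos π/45 + sin 29π/90 sin π/45 = 0.5878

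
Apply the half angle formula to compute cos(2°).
cos(2°) = √((1 + cos 4°)/2) = 0.9994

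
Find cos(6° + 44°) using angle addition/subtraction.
cos(6° + 44°) = cos 6° cos 44° - sin 6° sin 44° = 0.6428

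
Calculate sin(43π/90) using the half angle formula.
sin(43π/90) = √((1 - cos 43π/45)/2) = 0.9976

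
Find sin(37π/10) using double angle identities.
sin(37π/10) = 2 sin 37π/20 cos 37π/20 = -0.809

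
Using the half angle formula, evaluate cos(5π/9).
cos(5π/9) = -√((1 + cos 10π/9)/2) = -0.1736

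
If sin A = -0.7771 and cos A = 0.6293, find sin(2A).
sin(2A) = 2 sin A cos A = -0.9781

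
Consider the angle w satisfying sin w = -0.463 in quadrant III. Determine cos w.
cos w = ±√(1 - sin²w) = -0.8864 (negative in QIII)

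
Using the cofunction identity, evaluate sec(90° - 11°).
sec(90° - 11°) = csc(11°) = 5.241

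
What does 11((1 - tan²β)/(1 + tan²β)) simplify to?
11((1 - tan²β)/(1 + tan²β)) = 11(cos(2β)) (using Double angle)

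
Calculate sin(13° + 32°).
sin(13° + 32°) = sin 13° cos 32° + cos 13° sin 32° = √2/2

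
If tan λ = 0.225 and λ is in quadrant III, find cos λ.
cos λ = -0.9756 (using tan²λ + 1 = sec²λ)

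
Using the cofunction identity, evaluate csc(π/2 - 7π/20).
csc(π/2 - 7π/20) = sec(7π/20) = 2.203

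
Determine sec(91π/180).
sec(91π/180) = -57.3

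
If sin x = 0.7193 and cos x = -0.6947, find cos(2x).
cos(2x) = cos²x - sin²x = -0.03478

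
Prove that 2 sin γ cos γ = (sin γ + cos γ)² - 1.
RHS = sin²γ + 2 sin γ cos γ + cos²γ - 1 = (sin²γ + cos²γ) + 2 sin γ cos γ - 1 = 1 + 2 sin γ cos γ - 1 = 2 sin γ cos γ = LHS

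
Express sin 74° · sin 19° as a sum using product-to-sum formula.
sin 74° sin 19° = (1/2)[cos(74°-19°) - cos(74°+19°)]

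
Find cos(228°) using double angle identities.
cos(228°) = cos²114° - sin²114° = -0.6691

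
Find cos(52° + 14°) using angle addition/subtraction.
cos(52° + 14°) = cos 52° cos 14° - sin 52° sin 14° = 0.4067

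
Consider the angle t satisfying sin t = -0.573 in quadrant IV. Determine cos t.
cos t = √(1 - sin²t) = 0.8196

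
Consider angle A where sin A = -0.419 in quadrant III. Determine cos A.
cos A = ±√(1 - sin²A) = -0.908 (negative in QIII)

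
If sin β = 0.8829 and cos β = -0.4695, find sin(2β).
sin(2β) = 2 sin β cos β = -0.829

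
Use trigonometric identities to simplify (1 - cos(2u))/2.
(1 - cos(2u))/2 = sin²u (using Power reduction)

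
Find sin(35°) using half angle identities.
sin(35°) = √((1 - cos 70°)/2) = 0.5736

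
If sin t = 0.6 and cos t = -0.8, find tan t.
tan t = sin t / cos t = -0.75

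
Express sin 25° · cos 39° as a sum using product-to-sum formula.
sin 25° cos 39° = (1/2)[sin(25°+39°) + sin(25°-39°)]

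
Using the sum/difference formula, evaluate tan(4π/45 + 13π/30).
tan(4π/45 + 13π/30) = (tan 4π/45 + tan 13π/30)/(1 - tan 4π/45 tan 13π/30) = -14.3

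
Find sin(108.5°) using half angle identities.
sin(108.5°) = √((1 - cos 217°)/2) = 0.9483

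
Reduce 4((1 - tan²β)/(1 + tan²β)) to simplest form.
4((1 - tan²β)/(1 + tan²β)) = 4(cos(2β)) (using Double angle)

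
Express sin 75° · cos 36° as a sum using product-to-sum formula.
sin 75° cos 36° = (1/2)[sin(75°+36°) + sin(75°-36°)]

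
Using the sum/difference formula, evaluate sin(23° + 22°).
sin(23° + 22°) = sin 23° cos 22° + cos 23° sin 22° = √2/2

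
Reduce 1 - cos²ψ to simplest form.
1 - cos²ψ = sin²ψ (using Pythagorean identity)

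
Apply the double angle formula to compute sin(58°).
sin(58°) = 2 sin 29° cos 29° = 0.848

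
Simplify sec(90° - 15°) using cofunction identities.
sec(90° - 15°) = csc(15°)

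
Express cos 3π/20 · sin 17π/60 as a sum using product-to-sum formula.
cos 3π/20 sin 17π/60 = (1/2)[sin(3π/20+17π/60) - sin(3π/20-17π/60)]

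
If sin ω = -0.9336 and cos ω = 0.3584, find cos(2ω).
cos(2ω) = cos²ω - sin²ω = -0.7432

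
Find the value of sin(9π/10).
sin(9π/10) = 0.309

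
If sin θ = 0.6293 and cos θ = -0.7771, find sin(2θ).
sin(2θ) = 2 sin θ cos θ = -0.9781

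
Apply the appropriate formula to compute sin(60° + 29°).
sin(60° + 29°) = sin 60° cos 29° + cos 60° sin 29° = 0.9998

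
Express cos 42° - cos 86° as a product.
cos 42° - cos 86° = -2 sin(64°) sin(-22°)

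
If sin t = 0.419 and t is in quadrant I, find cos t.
cos t = 0.908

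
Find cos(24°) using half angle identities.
cos(24°) = √((1 + cos 48°)/2) = 0.9135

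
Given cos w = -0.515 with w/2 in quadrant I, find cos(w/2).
cos(w/2) = ±√((1 + cos w)/2); positive since w/2 ∈ QI, so cos(w/2) = 0.4924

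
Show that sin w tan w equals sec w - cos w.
RHS = 1/cos w - cos w = (1 - cos²w)/cos w = sin²w/cos w = sin w · (sin w/cos w) = sin w tan w = LHS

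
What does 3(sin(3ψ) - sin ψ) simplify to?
3(sin(3ψ) - sin ψ) = 3(2 cos(2ψ) sin ψ) (using Sum-to-product)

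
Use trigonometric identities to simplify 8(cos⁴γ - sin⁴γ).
8(cos⁴γ - sin⁴γ) = 8(cos(2γ)) (using Factoring + double angle)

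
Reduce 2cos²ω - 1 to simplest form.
2cos²ω - 1 = cos(2ω) (using Double angle)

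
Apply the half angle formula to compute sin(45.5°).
sin(45.5°) = √((1 - cos 91°)/2) = 0.7133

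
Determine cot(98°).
cot(98°) = -0.1405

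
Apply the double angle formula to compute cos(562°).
cos(562°) = cos²281° - sin²281° = -0.9272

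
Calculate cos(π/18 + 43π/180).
cos(π/18 + 43π/180) = cos π/18 cos 43π/180 - sin π/18 sin 43π/180 = 0.6018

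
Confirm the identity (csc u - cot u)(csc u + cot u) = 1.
LHS = csc²u - cot²u = (1 + cot²u) - cot²u = 1 = RHS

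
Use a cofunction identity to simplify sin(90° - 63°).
sin(90° - 63°) = cos(63°)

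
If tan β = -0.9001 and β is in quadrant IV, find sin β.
sin β = -0.669 (using tan²β + 1 = sec²β)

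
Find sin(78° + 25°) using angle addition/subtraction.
sin(78° + 25°) = sin 78° cos 25° + cos 78° sin 25° = 0.9744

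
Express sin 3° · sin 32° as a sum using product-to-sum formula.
sin 3° sin 32° = (1/2)[cos(3°-32°) - cos(3°+32°)]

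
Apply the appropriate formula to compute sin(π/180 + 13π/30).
sin(π/180 + 13π/30) = sin π/180 cos 13π/30 + cos π/180 sin 13π/30 = 0.9816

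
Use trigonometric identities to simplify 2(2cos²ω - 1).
2(2cos²ω - 1) = 2(cos(2ω)) (using Double angle)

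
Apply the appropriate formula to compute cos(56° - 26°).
cos(56° - 26°) = cos 56° cos 26° + sin 56° sin 26° = √3/2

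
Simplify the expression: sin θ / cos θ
sin θ / cos θ = tan θ (using Quotient identity)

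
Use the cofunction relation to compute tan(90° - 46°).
tan(90° - 46°) = cot(46°) = 0.9657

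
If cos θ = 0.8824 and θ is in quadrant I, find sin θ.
sin θ = 0.4705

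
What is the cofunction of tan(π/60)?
tan(π/60) = cot(π/2 - π/60) = cot(29π/60)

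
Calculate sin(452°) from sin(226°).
sin(452°) = 2 sin 226° cos 226° = 0.9994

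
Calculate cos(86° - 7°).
cos(86° - 7°) = cos 86° cos 7° + sin 86° sin 7° = 0.1908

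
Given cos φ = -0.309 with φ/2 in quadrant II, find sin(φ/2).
sin(φ/2) = ±√((1 - cos φ)/2); positive since φ/2 ∈ QII, so sin(φ/2) = 0.809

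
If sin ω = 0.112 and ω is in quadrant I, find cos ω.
cos ω = 0.9937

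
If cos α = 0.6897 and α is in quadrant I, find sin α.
sin α = 0.7241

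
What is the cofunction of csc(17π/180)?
csc(17π/180) = sec(π/2 - 17π/180) = sec(73π/180)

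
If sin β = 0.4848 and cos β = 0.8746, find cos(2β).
cos(2β) = cos²β - sin²β = 0.5299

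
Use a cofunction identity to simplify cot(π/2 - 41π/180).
cot(π/2 - 41π/180) = tan(41π/180)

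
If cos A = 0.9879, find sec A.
sec A = 1/cos A = 1.012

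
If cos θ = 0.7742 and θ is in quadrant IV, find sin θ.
sin θ = -0.6329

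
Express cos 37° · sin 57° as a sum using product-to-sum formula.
cos 37° sin 57° = (1/2)[sin(37°+57°) - sin(37°-57°)]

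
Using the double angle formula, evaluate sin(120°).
sin(120°) = 2 sin 60° cos 60° = √3/2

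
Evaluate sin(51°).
sin(51°) = 0.7771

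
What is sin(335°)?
sin(335°) = -0.4226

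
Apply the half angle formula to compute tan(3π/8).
tan(3π/8) = sin 3π/4 / (1 + cos 3π/4) = √2+1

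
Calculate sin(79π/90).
sin(79π/90) = 0.3746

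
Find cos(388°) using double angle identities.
cos(388°) = cos²194° - sin²194° = 0.8829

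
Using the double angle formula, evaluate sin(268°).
sin(268°) = 2 sin 134° cos 134° = -0.9994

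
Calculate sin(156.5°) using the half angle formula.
sin(156.5°) = √((1 - cos 313°)/2) = 0.3987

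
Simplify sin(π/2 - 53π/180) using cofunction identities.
sin(π/2 - 53π/180) = cos(53π/180)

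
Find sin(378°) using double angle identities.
sin(378°) = 2 sin 189° cos 189° = 0.309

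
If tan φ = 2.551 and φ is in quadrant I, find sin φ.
sin φ = 0.931 (using tan²φ + 1 = sec²φ)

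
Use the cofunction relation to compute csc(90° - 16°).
csc(90° - 16°) = sec(16°) = 1.04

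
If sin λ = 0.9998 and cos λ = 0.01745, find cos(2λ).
cos(2λ) = cos²λ - sin²λ = -0.9993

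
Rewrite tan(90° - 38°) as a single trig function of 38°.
tan(90° - 38°) = cot(38°)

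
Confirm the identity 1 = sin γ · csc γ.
RHS = sin γ · (1/sin γ) = 1 = LHS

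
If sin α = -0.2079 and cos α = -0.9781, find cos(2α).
cos(2α) = cos²α - sin²α = 0.9135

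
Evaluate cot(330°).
cot(330°) = -√3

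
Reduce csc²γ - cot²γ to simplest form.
csc²γ - cot²γ = 1 (using Pythagorean identity)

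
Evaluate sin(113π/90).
sin(113π/90) = -0.7193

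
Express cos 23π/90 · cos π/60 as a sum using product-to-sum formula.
cos 23π/90 cos π/60 = (1/2)[cos(23π/90-π/60) + cos(23π/90+π/60)]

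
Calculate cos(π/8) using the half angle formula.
cos(π/8) = √((1 + cos π/4)/2) = √(2+√2)/2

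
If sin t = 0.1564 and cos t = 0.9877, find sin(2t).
sin(2t) = 2 sin t cos t = 0.309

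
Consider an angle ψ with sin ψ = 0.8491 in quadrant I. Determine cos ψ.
cos ψ = √(1 - sin²ψ) = 0.5282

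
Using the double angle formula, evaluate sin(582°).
sin(582°) = 2 sin 291° cos 291° = -0.6691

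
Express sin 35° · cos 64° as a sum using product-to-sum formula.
sin 35° cos 64° = (1/2)[sin(35°+64°) + sin(35°-64°)]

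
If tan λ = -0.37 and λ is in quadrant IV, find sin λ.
sin λ = -0.347 (using tan²λ + 1 = sec²λ)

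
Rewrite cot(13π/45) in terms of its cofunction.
cot(13π/45) = tan(π/2 - 13π/45) = tan(19π/90)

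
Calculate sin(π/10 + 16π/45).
sin(π/10 + 16π/45) = sin π/10 cos 16π/45 + cos π/10 sin 16π/45 = 0.9903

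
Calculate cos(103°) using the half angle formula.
cos(103°) = -√((1 + cos 206°)/2) = -0.225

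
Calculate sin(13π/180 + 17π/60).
sin(13π/180 + 17π/60) = sin 13π/180 cos 17π/60 + cos 13π/180 sin 17π/60 = 0.8988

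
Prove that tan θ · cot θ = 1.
LHS = (sin θ/cos θ) · (cos θ/sin θ) = 1 = RHS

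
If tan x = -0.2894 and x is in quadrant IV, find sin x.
sin x = -0.278 (using tan²x + 1 = sec²x)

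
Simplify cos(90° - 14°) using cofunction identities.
cos(90° - 14°) = sin(14°)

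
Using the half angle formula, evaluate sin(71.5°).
sin(71.5°) = √((1 - cos 143°)/2) = 0.9483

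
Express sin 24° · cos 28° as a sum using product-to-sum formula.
sin 24° cos 28° = (1/2)[sin(24°+28°) + sin(24°-28°)]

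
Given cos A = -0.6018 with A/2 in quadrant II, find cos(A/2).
cos(A/2) = ±√((1 + cos A)/2); negative since A/2 ∈ QII, so cos(A/2) = -0.4462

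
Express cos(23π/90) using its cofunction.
cos(23π/90) = sin(π/2 - 23π/90) = sin(11π/45)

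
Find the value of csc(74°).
csc(74°) = 1.04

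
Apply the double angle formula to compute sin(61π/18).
sin(61π/18) = 2 sin 61π/36 cos 61π/36 = -0.9397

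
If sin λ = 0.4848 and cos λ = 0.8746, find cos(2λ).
cos(2λ) = cos²λ - sin²λ = 0.5299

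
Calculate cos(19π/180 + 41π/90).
cos(19π/180 + 41π/90) = cos 19π/180 cos 41π/90 - sin 19π/180 sin 41π/90 = -0.1908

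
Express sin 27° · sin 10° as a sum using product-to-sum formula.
sin 27° sin 10° = (1/2)[cos(27°-10°) - cos(27°+10°)]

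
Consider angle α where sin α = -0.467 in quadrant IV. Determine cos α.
cos α = √(1 - sin²α) = 0.8843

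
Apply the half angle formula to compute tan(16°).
tan(16°) = sin 32° / (1 + cos 32°) = 0.2867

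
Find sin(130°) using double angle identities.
sin(130°) = 2 sin 65° cos 65° = 0.766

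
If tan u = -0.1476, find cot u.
cot u = 1/tan u = -6.775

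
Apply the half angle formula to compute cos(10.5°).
cos(10.5°) = √((1 + cos 21°)/2) = 0.9833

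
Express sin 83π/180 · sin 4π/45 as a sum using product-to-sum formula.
sin 83π/180 sin 4π/45 = (1/2)[cos(83π/180-4π/45) - cos(83π/180+4π/45)]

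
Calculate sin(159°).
sin(159°) = 0.3584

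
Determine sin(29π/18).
sin(29π/18) = -0.9397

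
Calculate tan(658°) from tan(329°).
tan(658°) = 2 tan 329° / (1 - tan²329°) = -1.881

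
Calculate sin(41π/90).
sin(41π/90) = 0.9903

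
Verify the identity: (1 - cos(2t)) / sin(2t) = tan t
LHS = 2sin²t / (2 sin t cos t) = sin t/cos t = tan t = RHS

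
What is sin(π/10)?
sin(π/10) = 0.309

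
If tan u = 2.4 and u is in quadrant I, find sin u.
sin u = 0.9231 (using tan²u + 1 = sec²u)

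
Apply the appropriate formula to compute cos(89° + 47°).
cos(89° + 47°) = cos 89° cos 47° - sin 89° sin 47° = -0.7193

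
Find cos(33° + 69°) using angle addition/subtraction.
cos(33° + 69°) = cos 33° cos 69° - sin 33° sin 69° = -0.2079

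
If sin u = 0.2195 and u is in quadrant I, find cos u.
cos u = 0.9756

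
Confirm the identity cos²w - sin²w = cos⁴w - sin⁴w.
RHS = (cos²w - sin²w)(cos²w + sin²w) = (cos²w - sin²w) · 1 = cos²w - sin²w = LHS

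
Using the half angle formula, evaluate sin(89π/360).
sin(89π/360) = √((1 - cos 89π/180)/2) = 0.7009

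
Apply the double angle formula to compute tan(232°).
tan(232°) = 2 tan 116° / (1 - tan²116°) = 1.28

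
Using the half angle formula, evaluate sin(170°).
sin(170°) = √((1 - cos 340°)/2) = 0.1736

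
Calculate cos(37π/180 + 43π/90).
cos(37π/180 + 43π/90) = cos 37π/180 cos 43π/90 - sin 37π/180 sin 43π/90 = -0.5446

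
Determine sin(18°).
sin(18°) = 0.309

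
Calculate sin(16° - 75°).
sin(16° - 75°) = sin 16° cos 75° - cos 16° sin 75° = -0.8572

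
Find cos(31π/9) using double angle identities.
cos(31π/9) = cos²31π/18 - sin²31π/18 = -0.1736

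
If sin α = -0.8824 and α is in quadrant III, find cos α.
cos α = -0.4705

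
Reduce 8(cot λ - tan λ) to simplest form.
8(cot λ - tan λ) = 8(2 cot(2λ)) (using Double angle)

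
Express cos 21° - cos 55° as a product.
cos 21° - cos 55° = -2 sin(38°) sin(-17°)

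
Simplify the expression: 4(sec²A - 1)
4(sec²A - 1) = 4(tan²A) (using Pythagorean identity)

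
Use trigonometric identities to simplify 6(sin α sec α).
6(sin α sec α) = 6(tan α) (using Reciprocal + quotient)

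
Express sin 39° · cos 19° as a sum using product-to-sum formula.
sin 39° cos 19° = (1/2)[sin(39°+19°) + sin(39°-19°)]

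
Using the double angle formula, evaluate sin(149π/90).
sin(149π/90) = 2 sin 149π/180 cos 149π/180 = -0.8829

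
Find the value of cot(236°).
cot(236°) = 0.6745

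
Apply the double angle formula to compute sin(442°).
sin(442°) = 2 sin 221° cos 221° = 0.9903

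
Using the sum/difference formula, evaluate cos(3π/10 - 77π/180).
cos(3π/10 - 77π/180) = cos 3π/10 cos 77π/180 + sin 3π/10 sin 77π/180 = 0.9205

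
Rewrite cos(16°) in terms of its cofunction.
cos(16°) = sin(90° - 16°) = sin(74°)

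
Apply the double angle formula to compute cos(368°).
cos(368°) = 1 - 2sin²184° = 0.9903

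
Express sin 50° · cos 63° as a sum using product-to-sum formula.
sin 50° cos 63° = (1/2)[sin(50°+63°) + sin(50°-63°)]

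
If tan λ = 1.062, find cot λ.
cot λ = 1/tan λ = 0.9416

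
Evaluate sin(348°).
sin(348°) = -0.2079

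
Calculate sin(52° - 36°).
sin(52° - 36°) = sin 52° cos 36° - cos 52° sin 36° = 0.2756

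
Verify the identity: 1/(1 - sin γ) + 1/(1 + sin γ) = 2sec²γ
LHS = [(1 + sin γ) + (1 - sin γ)] / [(1 - sin γ)(1 + sin γ)] = 2/(1 - sin²γ) = 2/cos²γ = 2sec²γ = RHS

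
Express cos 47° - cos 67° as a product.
cos 47° - cos 67° = -2 sin(57°) sin(-10°)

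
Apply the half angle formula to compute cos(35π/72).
cos(35π/72) = √((1 + cos 35π/36)/2) = 0.04362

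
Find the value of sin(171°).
sin(171°) = 0.1564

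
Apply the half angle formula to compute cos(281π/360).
cos(281π/360) = -√((1 + cos 281π/180)/2) = -0.7716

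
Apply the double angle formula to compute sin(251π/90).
sin(251π/90) = 2 sin 251π/180 cos 251π/180 = 0.6157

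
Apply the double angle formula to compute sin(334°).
sin(334°) = 2 sin 167° cos 167° = -0.4384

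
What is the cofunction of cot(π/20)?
cot(π/20) = tan(π/2 - π/20) = tan(9π/20)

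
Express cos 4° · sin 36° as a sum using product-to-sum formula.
cos 4° sin 36° = (1/2)[sin(4°+36°) - sin(4°-36°)]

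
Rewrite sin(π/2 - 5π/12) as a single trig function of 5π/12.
sin(π/2 - 5π/12) = cos(5π/12)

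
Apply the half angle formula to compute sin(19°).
sin(19°) = √((1 - cos 38°)/2) = 0.3256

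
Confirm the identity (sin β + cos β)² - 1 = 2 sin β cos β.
LHS = sin²β + 2 sin β cos β + cos²β - 1 = (sin²β + cos²β) + 2 sin β cos β - 1 = 1 + 2 sin β cos β - 1 = 2 sin β cos β = RHS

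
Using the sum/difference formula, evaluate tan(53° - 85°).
tan(53° - 85°) = (tan 53° - tan 85°)/(1 + tan 53° tan 85°) = -0.6249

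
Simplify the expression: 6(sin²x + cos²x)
6(sin²x + cos²x) = 6 (using Pythagorean identity)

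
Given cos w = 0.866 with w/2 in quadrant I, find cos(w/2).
cos(w/2) = ±√((1 + cos w)/2); positive since w/2 ∈ QI, so cos(w/2) = 0.9659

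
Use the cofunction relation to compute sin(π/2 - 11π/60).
sin(π/2 - 11π/60) = cos(11π/60) = 0.8387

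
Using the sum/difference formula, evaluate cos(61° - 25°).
cos(61° - 25°) = cos 61° cos 25° + sin 61° sin 25° = 0.809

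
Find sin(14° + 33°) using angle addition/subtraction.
sin(14° + 33°) = sin 14° cos 33° + cos 14° sin 33° = 0.7314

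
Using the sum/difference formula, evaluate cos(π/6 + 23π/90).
cos(π/6 + 23π/90) = cos π/6 cos 23π/90 - sin π/6 sin 23π/90 = 0.2419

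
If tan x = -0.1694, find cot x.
cot x = 1/tan x = -5.903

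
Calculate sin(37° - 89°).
sin(37° - 89°) = sin 37° cos 89° - cos 37° sin 89° = -0.788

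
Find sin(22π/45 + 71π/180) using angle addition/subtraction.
sin(22π/45 + 71π/180) = sin 22π/45 cos 71π/180 + cos 22π/45 sin 71π/180 = 0.3584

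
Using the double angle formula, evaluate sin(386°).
sin(386°) = 2 sin 193° cos 193° = 0.4384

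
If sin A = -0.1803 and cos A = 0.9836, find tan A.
tan A = sin A / cos A = -0.1833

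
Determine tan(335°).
tan(335°) = -0.4663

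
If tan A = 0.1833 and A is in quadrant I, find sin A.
sin A = 0.1803 (using tan²A + 1 = sec²A)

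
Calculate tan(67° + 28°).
tan(67° + 28°) = (tan 67° + tan 28°)/(1 - tan 67° tan 28°) = -11.43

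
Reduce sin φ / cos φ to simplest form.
sin φ / cos φ = tan φ (using Quotient identity)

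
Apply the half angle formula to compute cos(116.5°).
cos(116.5°) = -√((1 + cos 233°)/2) = -0.4462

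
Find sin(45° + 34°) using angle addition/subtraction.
sin(45° + 34°) = sin 45° cos 34° + cos 45° sin 34° = 0.9816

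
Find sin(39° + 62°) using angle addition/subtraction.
sin(39° + 62°) = sin 39° cos 62° + cos 39° sin 62° = 0.9816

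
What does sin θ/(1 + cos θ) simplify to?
sin θ/(1 + cos θ) = tan(θ/2) (using Half angle)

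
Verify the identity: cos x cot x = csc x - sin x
RHS = 1/sin x - sin x = (1 - sin²x)/sin x = cos²x/sin x = cos x · (cos x/sin x) = cos x cot x = LHS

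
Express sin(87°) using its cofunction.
sin(87°) = cos(90° - 87°) = cos(3°)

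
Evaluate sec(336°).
sec(336°) = 1.095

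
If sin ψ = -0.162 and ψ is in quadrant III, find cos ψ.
cos ψ = -0.9868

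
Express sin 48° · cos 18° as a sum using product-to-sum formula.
sin 48° cos 18° = (1/2)[sin(48°+18°) + sin(48°-18°)]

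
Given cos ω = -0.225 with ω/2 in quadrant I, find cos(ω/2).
cos(ω/2) = ±√((1 + cos ω)/2); positive since ω/2 ∈ QI, so cos(ω/2) = 0.6225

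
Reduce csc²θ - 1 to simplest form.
csc²θ - 1 = cot²θ (using Pythagorean identity)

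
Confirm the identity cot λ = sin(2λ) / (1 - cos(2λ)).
RHS = 2 sin λ cos λ / (2sin²λ) = cos λ/sin λ = cot λ = LHS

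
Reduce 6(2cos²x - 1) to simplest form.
6(2cos²x - 1) = 6(cos(2x)) (using Double angle)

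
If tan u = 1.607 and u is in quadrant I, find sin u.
sin u = 0.849 (using tan²u + 1 = sec²u)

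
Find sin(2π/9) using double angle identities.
sin(2π/9) = 2 sin π/9 cos π/9 = 0.6428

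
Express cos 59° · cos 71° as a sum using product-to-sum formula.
cos 59° cos 71° = (1/2)[cos(59°-71°) + cos(59°+71°)]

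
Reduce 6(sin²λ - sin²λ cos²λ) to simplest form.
6(sin²λ - sin²λ cos²λ) = 6(sin⁴λ) (using Factoring)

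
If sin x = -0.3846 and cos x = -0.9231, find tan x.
tan x = sin x / cos x = 0.4166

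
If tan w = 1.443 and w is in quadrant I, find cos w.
cos w = 0.5696 (using tan²w + 1 = sec²w)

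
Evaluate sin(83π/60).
sin(83π/60) = -0.9336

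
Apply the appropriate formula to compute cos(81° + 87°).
cos(81° + 87°) = cos 81° cos 87° - sin 81° sin 87° = -0.9781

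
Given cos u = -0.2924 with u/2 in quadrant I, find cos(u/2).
cos(u/2) = ±√((1 + cos u)/2); positive since u/2 ∈ QI, so cos(u/2) = 0.5948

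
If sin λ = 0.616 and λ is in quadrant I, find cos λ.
cos λ = 0.7877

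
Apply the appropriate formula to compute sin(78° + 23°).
sin(78° + 23°) = sin 78° cos 23° + cos 78° sin 23° = 0.9816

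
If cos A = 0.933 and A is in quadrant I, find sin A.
sin A = 0.3599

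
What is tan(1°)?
tan(1°) = 0.01746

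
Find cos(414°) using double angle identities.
cos(414°) = cos²207° - sin²207° = 0.5878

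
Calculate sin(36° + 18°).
sin(36° + 18°) = sin 36° cos 18° + cos 36° sin 18° = 0.809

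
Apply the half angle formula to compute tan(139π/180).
tan(139π/180) = sin 139π/90 / (1 + cos 139π/90) = -0.8693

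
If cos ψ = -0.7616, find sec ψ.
sec ψ = 1/cos ψ = -1.313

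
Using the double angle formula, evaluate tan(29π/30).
tan(29π/30) = 2 tan 29π/60 / (1 - tan²29π/60) = -0.1051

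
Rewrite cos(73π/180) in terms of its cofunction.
cos(73π/180) = sin(π/2 - 73π/180) = sin(17π/180)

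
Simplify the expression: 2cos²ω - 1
2cos²ω - 1 = cos(2ω) (using Double angle)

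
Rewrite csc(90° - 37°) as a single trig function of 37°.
csc(90° - 37°) = sec(37°)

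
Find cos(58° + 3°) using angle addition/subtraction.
cos(58° + 3°) = cos 58° cos 3° - sin 58° sin 3° = 0.4848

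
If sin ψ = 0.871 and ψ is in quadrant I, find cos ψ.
cos ψ = 0.4913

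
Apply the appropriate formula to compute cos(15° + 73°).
cos(15° + 73°) = cos 15° cos 73° - sin 15° sin 73° = 0.0349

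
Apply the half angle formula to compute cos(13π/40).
cos(13π/40) = √((1 + cos 13π/20)/2) = 0.5225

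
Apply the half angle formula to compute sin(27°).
sin(27°) = √((1 - cos 54°)/2) = 0.454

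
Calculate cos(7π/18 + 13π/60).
cos(7π/18 + 13π/60) = cos 7π/18 cos 13π/60 - sin 7π/18 sin 13π/60 = -0.3256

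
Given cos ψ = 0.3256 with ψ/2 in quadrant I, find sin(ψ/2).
sin(ψ/2) = ±√((1 - cos ψ)/2); positive since ψ/2 ∈ QI, so sin(ψ/2) = 0.5807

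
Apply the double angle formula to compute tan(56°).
tan(56°) = 2 tan 28° / (1 - tan²28°) = 1.483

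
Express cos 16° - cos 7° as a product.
cos 16° - cos 7° = -2 sin(11.5°) sin(4.5°)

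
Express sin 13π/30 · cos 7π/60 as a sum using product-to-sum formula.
sin 13π/30 cos 7π/60 = (1/2)[sin(13π/30+7π/60) + sin(13π/30-7π/60)]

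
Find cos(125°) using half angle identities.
cos(125°) = -√((1 + cos 250°)/2) = -0.5736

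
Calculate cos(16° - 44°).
cos(16° - 44°) = cos 16° cos 44° + sin 16° sin 44° = 0.8829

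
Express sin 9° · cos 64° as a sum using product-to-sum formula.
sin 9° cos 64° = (1/2)[sin(9°+64°) + sin(9°-64°)]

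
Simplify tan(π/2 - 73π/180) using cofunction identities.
tan(π/2 - 73π/180) = cot(73π/180)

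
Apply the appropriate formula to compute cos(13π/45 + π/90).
cos(13π/45 + π/90) = cos 13π/45 cos π/90 - sin 13π/45 sin π/90 = 0.5878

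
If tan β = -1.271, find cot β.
cot β = 1/tan β = -0.7868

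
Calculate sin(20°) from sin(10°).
sin(20°) = 2 sin 10° cos 10° = 0.342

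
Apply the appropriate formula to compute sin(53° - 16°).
sin(53° - 16°) = sin 53° cos 16° - cos 53° sin 16° = 0.6018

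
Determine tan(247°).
tan(247°) = 2.356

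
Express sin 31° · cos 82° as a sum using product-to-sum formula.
sin 31° cos 82° = (1/2)[sin(31°+82°) + sin(31°-82°)]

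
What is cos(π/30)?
cos(π/30) = 0.9945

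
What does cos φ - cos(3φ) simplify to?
cos φ - cos(3φ) = 2 sin(2φ) sin φ (using Sum-to-product)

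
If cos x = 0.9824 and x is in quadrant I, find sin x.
sin x = 0.1868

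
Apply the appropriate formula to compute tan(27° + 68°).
tan(27° + 68°) = (tan 27° + tan 68°)/(1 - tan 27° tan 68°) = -11.43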